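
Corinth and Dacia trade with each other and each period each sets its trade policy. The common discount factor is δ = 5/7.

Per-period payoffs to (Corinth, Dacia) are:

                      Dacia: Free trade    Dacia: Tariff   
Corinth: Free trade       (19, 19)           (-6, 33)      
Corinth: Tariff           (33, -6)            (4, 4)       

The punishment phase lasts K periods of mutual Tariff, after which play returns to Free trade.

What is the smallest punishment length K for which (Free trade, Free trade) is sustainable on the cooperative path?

No profitable deviation requires (19−4)(δ+…+δ^K) ≥ 33−19, i.e. δ+…+δ^K ≥ 14/15 ≈ 0.9333.
With δ = 5/7, the partial sums are K=1: 0.7143, K=2: 1.2245.
K = 2 is the first length at which the sum reaches 0.9333.

2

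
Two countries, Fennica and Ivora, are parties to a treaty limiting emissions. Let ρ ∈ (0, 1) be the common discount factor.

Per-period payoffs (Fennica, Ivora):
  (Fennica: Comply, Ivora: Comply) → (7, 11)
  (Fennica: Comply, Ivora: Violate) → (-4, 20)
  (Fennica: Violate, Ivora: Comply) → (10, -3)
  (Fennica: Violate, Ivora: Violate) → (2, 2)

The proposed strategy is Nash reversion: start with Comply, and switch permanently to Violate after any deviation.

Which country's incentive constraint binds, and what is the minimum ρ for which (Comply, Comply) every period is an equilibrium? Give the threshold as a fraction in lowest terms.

Ivora; ρ ≥ 1/2

Fennica's threshold: (10−7)/(10−2) = 3/8.
Ivora's threshold: (20−11)/(20−2) = 1/2.
3/8 < 1/2, so Ivora binds and ρ* = 1/2.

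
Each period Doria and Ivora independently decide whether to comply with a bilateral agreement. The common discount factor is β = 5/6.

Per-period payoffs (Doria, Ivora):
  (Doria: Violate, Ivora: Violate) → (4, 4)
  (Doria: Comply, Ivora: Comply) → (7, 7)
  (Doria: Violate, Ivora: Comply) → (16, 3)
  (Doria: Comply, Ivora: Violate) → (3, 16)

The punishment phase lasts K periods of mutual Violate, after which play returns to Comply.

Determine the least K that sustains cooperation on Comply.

6

Need Σ_{k=1}^{K} β^k ≥ (16−7)/(7−4) = 3.0000 at β = 5/6.
At K = 5 the sum is 2.9906 < 3.0000; at K = 6 it is 3.3255 ≥ 3.0000.
So the minimum punishment length is K = 6.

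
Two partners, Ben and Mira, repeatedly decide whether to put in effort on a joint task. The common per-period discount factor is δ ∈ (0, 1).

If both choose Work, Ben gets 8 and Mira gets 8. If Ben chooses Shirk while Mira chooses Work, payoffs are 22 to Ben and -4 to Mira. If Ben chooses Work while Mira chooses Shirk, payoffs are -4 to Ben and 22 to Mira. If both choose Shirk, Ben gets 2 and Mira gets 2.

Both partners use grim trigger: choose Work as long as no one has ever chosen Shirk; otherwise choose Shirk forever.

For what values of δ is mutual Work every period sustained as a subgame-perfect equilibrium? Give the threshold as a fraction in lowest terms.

One-period gain from deviating is 22 − 8 = 14. The loss is 8 − 2 = 6 in every subsequent period, with present value 6·δ/(1−δ).
Deviation is unprofitable when 6·δ/(1−δ) ≥ 14, i.e. δ/(1−δ) ≥ 7/3.
Equivalently δ ≥ 14/(14+6) = 7/10.

7/10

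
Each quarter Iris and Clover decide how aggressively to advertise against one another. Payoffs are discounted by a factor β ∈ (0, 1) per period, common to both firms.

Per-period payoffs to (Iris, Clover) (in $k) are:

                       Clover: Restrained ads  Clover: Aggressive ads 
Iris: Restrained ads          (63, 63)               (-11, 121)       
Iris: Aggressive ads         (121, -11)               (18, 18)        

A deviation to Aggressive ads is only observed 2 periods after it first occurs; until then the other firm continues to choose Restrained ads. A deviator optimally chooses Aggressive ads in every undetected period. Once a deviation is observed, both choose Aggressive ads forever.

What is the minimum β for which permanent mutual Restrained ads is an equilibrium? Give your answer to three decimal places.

0.750

A deviator earns 121 for 2 periods, then 18 forever; cooperating earns 63 forever. Multiplying the IC by (1−β):
63 ≥ 121(1−β^2) + 18β^2, so 103·β^2 ≥ 58 and β^2 ≥ 58/103.
β ≥ (58/103)^(1/2) ≈ 0.750.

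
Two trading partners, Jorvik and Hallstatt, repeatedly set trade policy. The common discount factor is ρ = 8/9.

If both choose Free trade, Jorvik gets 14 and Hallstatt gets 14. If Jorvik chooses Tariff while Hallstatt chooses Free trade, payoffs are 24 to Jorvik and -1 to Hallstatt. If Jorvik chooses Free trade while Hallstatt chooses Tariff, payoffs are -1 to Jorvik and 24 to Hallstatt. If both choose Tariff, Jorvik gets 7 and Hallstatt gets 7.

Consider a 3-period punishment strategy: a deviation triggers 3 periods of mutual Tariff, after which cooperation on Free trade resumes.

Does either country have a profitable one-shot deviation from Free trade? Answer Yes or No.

No

A one-shot deviation gives 24 now, then 7 for 3 periods, then back to 14.
Gain from deviating: (24−14) today; loss: (14−7) in each of the next 3 periods.
No-deviation condition: (14−7)(ρ+…+ρ^3) ≥ 24−14, i.e. ρ+…+ρ^3 ≥ 10/7.
At ρ = 8/9: ρ+…+ρ^3 = 2.3813 ≥ 1.4286.
So cooperation is sustainable.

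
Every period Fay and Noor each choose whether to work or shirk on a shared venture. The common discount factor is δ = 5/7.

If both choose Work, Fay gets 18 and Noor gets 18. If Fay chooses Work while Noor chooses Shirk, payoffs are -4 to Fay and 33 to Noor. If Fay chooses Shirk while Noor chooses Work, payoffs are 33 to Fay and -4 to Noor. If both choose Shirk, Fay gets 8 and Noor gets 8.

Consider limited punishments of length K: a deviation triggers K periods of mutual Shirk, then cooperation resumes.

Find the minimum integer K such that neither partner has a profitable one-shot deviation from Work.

3

IC: δ(1−δ^K)/(1−δ) ≥ (33−18)/(18−8) = 3/2.
With δ = 5/7: need 1 − δ^K ≥ 3/2·(1−5/7)/(5/7), i.e. δ^K ≤ 0.4000.
Since (5/7)^2 = 0.5102 and (5/7)^3 = 0.3644, the smallest such K is 3.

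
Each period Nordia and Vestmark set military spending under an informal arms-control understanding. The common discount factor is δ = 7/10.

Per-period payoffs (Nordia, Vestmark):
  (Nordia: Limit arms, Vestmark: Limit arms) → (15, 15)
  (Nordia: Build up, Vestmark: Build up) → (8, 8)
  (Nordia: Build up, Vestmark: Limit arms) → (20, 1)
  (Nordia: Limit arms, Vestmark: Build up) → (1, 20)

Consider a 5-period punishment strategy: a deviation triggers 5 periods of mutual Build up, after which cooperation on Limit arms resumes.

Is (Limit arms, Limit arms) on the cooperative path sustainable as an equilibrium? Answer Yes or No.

Yes

Comparing payoff streams over the 6 periods until play realigns: cooperate → 15(1+δ+…+δ^5); deviate → 20 + 8(δ+…+δ^5).
Cooperation is sustained iff (15−8)(δ+…+δ^5) ≥ 20−15.
δ+…+δ^5 = 7/10·(1−(7/10)^5)/(1−7/10) = 1.9412, and (20−15)/(15−8) = 0.7143.
1.9412 ≥ 0.7143, so cooperation is sustainable.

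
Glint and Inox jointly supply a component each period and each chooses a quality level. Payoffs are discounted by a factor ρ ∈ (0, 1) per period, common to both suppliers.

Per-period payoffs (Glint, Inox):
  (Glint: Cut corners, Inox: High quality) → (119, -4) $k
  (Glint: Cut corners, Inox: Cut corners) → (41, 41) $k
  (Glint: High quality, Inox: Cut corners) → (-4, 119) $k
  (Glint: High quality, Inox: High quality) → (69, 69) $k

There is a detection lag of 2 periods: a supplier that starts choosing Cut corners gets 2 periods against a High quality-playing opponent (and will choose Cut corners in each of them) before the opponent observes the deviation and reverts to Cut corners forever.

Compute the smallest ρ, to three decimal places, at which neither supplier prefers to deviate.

0.801

The best deviation is to choose Cut corners for all 2 undetected periods, earning 119 each, then 41 forever once detected.
Deviation value: 119(1−ρ^2)/(1−ρ) + 41ρ^2/(1−ρ); cooperation value: 69/(1−ρ).
IC: 69 ≥ 119(1−ρ^2) + 41ρ^2 = 119 − 78ρ^2.
So ρ^2 ≥ 50/78 = 25/39, giving ρ ≥ (25/39)^(1/2) ≈ 0.801.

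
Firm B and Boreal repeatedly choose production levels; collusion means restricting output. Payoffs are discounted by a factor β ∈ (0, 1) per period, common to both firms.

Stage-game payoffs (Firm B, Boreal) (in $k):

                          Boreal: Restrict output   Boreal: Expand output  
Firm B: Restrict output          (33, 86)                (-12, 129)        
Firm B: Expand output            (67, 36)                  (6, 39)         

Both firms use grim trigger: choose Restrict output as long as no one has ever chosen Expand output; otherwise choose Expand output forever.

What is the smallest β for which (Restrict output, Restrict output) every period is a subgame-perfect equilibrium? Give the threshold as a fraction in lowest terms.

For Firm B: deviation gain 67−33 = 34, per-period punishment loss 33−6 = 27. IC gives β ≥ 34/61.
For Boreal: gain 43, loss 47 per period, so β ≥ 43/90.
The tighter constraint is Firm B's, so cooperation needs β ≥ 34/61.

34/61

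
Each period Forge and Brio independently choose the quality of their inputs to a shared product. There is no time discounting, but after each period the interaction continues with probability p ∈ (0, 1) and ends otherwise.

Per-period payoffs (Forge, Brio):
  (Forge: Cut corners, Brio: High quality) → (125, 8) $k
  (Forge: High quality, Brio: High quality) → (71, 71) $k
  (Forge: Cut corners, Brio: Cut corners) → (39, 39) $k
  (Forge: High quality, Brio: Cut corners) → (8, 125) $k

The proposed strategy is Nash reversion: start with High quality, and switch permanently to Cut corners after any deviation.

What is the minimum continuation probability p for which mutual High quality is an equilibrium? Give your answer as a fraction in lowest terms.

27/43

Expected cooperation value is 71 + p·71 + p²·71 + … = 71/(1−p); deviation gives 125 + p·39/(1−p).
71 ≥ 125(1−p) + 39p ⇒ 86p ≥ 54 ⇒ p ≥ 54/86 = 27/43.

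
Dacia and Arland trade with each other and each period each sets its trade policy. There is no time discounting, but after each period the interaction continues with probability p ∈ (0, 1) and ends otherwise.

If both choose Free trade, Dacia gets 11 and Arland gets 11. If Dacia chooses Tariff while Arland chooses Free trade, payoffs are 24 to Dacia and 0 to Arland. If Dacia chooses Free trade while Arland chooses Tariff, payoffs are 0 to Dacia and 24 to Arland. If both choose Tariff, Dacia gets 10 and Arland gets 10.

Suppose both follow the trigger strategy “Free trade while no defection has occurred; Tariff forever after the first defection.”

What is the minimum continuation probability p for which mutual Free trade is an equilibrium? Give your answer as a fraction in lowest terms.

13/14

With no time discounting, the continuation probability p plays the role of the discount factor.
Grim-trigger IC: 11/(1−p) ≥ 24 + 10p/(1−p) ⇒ p ≥ (24−11)/(24−10) = 13/14.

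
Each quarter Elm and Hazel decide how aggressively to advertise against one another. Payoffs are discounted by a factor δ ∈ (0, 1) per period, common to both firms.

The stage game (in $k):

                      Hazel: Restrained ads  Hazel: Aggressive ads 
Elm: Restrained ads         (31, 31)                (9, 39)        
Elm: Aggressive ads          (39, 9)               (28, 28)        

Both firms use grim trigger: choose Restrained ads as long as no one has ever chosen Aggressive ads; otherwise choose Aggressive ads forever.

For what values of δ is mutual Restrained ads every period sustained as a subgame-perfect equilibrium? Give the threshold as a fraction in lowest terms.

31/(1−δ) ≥ 39 + 28δ/(1−δ)
31 ≥ 39 − 11δ
δ ≥ 8/11.

8/11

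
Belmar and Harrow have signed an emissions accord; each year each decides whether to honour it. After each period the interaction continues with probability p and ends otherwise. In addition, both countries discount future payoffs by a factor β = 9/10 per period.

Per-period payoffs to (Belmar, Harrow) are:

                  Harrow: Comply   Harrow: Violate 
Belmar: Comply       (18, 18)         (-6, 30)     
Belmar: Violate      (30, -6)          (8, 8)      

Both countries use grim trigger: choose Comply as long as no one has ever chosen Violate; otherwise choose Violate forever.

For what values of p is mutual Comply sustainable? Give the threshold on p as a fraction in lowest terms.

20/33

Expected continuation weight on next period's payoff is β·p = 9/10·p, which plays the role of the discount factor.
Cooperation requires 9/10·p ≥ (30−18)/(30−8) = 6/11, hence p ≥ 20/33.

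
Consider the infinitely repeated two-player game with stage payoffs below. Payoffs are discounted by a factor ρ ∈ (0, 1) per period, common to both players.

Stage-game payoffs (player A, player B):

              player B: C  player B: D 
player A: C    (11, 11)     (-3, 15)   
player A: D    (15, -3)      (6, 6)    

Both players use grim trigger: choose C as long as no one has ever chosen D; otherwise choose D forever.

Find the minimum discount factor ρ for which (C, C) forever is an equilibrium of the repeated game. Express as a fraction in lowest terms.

4/9

Cooperation forever yields 11 each period: 11/(1−ρ).
Deviating yields 15 once, then 6 forever: 15 + 6ρ/(1−ρ).
No profitable deviation requires 11/(1−ρ) ≥ 15 + 6ρ/(1−ρ).
Multiplying by (1−ρ): 11 ≥ 15(1−ρ) + 6ρ = 15 − 9ρ.
So 9ρ ≥ 4, i.e. ρ ≥ 4/9.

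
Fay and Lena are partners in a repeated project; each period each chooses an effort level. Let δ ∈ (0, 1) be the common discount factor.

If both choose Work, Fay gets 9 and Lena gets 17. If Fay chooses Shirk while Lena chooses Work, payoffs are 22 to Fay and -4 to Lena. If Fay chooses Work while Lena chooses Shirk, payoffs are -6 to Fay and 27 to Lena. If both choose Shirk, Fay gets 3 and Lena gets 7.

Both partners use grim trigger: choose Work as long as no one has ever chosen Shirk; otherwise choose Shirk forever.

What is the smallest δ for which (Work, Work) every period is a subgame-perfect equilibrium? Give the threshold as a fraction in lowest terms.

Fay's threshold: (22−9)/(22−3) = 13/19.
Lena's threshold: (27−17)/(27−7) = 1/2.
13/19 > 1/2, so Fay binds and δ* = 13/19.

13/19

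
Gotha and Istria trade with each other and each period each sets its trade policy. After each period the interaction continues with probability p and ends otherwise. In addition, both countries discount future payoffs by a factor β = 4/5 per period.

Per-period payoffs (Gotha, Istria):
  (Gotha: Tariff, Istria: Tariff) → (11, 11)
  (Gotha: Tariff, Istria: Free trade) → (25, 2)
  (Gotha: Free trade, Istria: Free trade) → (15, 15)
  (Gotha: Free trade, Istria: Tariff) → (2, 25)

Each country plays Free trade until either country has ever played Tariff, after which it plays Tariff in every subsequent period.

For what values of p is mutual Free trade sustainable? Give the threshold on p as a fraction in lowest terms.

25/28

Expected continuation weight on next period's payoff is β·p = 4/5·p, which plays the role of the discount factor.
Cooperation requires 4/5·p ≥ (25−15)/(25−11) = 5/7, hence p ≥ 25/28.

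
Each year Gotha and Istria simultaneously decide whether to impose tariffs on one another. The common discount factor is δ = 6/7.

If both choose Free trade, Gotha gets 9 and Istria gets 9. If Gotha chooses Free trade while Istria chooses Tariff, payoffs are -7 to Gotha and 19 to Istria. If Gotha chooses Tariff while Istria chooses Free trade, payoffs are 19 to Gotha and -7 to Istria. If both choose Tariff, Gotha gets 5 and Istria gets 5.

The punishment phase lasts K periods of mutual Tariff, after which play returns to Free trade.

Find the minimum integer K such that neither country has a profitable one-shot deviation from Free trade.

4

IC: δ(1−δ^K)/(1−δ) ≥ (19−9)/(9−5) = 5/2.
With δ = 6/7: need 1 − δ^K ≥ 5/2·(1−6/7)/(6/7), i.e. δ^K ≤ 0.5833.
Since (6/7)^3 = 0.6297 and (6/7)^4 = 0.5398, the smallest such K is 4.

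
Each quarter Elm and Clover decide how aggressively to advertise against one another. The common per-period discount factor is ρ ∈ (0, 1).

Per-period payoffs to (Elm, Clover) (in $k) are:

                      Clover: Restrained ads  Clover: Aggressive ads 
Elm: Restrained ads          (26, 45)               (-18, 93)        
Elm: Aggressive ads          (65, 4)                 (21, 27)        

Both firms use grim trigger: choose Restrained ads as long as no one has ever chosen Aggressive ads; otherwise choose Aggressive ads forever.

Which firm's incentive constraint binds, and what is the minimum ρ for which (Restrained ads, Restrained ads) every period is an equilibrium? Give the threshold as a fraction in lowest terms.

Elm's threshold: (65−26)/(65−21) = 39/44.
Clover's threshold: (93−45)/(93−27) = 8/11.
39/44 > 8/11, so Elm binds and ρ* = 39/44.

Elm; ρ ≥ 39/44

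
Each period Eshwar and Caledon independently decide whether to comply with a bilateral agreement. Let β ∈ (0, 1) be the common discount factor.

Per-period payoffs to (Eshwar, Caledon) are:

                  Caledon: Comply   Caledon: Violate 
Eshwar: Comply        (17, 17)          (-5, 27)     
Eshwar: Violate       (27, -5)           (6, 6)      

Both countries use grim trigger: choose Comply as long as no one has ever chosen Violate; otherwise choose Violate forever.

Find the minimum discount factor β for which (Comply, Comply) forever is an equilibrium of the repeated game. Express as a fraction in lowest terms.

10/21

One-period gain from deviating is 27 − 17 = 10. The loss is 17 − 6 = 11 in every subsequent period, with present value 11·β/(1−β).
Deviation is unprofitable when 11·β/(1−β) ≥ 10, i.e. β/(1−β) ≥ 10/11.
Equivalently β ≥ 10/(10+11) = 10/21.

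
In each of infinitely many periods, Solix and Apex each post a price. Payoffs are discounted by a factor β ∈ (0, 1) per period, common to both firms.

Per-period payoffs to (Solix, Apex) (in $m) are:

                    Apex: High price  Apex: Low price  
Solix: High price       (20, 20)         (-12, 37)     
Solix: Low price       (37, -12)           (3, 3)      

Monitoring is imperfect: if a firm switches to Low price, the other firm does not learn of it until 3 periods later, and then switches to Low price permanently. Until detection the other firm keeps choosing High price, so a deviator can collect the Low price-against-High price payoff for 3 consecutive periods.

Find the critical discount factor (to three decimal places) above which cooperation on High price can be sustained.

0.794

A deviator earns 37 for 3 periods, then 3 forever; cooperating earns 20 forever. Multiplying the IC by (1−β):
20 ≥ 37(1−β^3) + 3β^3, so 34·β^3 ≥ 17 and β^3 ≥ 1/2.
β ≥ (1/2)^(1/3) ≈ 0.794.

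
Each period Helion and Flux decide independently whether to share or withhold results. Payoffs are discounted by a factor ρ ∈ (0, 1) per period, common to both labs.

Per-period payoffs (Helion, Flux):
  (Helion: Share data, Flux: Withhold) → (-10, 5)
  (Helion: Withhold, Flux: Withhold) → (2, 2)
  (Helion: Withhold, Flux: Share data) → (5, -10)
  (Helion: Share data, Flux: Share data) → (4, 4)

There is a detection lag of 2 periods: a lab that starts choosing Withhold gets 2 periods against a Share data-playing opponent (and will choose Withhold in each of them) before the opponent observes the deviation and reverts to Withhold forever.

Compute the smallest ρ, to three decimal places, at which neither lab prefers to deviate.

0.577

A deviator earns 5 for 2 periods, then 2 forever; cooperating earns 4 forever. Multiplying the IC by (1−ρ):
4 ≥ 5(1−ρ^2) + 2ρ^2, so 3·ρ^2 ≥ 1 and ρ^2 ≥ 1/3.
ρ ≥ (1/3)^(1/2) ≈ 0.577.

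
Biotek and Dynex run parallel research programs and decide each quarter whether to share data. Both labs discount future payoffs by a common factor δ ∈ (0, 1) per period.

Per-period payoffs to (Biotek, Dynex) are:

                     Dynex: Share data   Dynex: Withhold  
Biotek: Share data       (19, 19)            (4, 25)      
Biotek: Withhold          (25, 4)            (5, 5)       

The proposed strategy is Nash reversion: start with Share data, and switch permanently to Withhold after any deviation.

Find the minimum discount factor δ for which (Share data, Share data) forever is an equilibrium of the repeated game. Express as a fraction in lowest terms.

Cooperation forever yields 19 each period: 19/(1−δ).
Deviating yields 25 once, then 5 forever: 25 + 5δ/(1−δ).
No profitable deviation requires 19/(1−δ) ≥ 25 + 5δ/(1−δ).
Multiplying by (1−δ): 19 ≥ 25(1−δ) + 5δ = 25 − 20δ.
So 20δ ≥ 6, i.e. δ ≥ 6/20 = 3/10.

3/10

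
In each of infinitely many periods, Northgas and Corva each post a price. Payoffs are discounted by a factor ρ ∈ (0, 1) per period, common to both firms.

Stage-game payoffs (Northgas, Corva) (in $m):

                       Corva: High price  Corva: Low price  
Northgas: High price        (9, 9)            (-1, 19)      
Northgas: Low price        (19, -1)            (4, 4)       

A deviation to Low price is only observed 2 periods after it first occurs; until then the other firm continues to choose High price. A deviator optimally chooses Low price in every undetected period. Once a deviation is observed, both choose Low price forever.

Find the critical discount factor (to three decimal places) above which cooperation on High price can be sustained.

The best deviation is to choose Low price for all 2 undetected periods, earning 19 each, then 4 forever once detected.
Deviation value: 19(1−ρ^2)/(1−ρ) + 4ρ^2/(1−ρ); cooperation value: 9/(1−ρ).
IC: 9 ≥ 19(1−ρ^2) + 4ρ^2 = 19 − 15ρ^2.
So ρ^2 ≥ 10/15 = 2/3, giving ρ ≥ (2/3)^(1/2) ≈ 0.816.

0.816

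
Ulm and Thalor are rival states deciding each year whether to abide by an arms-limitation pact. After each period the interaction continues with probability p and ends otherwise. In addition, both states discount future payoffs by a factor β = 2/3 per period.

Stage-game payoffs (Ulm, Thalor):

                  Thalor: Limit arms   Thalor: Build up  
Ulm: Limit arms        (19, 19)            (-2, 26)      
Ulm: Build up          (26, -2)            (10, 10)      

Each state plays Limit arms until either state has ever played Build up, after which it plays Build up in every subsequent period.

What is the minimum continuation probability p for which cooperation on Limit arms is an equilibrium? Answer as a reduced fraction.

21/32

Expected continuation weight on next period's payoff is β·p = 2/3·p, which plays the role of the discount factor.
Cooperation requires 2/3·p ≥ (26−19)/(26−10) = 7/16, hence p ≥ 21/32.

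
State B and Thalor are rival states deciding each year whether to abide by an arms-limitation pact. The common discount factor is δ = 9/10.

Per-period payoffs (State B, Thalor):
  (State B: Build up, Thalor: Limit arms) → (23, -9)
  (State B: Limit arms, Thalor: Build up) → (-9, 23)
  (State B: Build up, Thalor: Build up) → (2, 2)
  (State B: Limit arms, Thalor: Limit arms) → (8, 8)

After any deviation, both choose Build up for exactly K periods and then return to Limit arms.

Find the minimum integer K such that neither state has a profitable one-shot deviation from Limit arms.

4

Need Σ_{k=1}^{K} δ^k ≥ (23−8)/(8−2) = 2.5000 at δ = 9/10.
At K = 3 the sum is 2.4390 < 2.5000; at K = 4 it is 3.0951 ≥ 2.5000.
So the minimum punishment length is K = 4.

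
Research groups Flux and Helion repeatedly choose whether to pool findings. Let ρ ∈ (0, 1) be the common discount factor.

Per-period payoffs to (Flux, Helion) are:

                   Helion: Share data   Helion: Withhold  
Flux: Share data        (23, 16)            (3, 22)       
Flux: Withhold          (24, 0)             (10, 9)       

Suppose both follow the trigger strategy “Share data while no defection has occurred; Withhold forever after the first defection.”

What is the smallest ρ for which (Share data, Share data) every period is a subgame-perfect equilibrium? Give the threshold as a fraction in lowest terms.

6/13

Flux: cooperation gives 23 each period; deviation gives 24 once then 10 forever.
  23/(1−ρ) ≥ 24 + 10ρ/(1−ρ) ⇒ ρ ≥ 1/14.
Helion: cooperation gives 16 each period; deviation gives 22 once then 9 forever.
  ρ ≥ 6/13.
Both must hold, so the binding constraint is Helion's: ρ ≥ 6/13.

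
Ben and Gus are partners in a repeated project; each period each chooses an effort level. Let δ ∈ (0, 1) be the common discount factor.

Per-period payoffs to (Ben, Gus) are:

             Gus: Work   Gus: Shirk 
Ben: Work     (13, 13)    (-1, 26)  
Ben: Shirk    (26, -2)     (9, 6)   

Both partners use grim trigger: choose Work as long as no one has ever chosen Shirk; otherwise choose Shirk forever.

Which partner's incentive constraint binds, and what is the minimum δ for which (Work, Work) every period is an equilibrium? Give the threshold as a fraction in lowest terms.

Ben; δ ≥ 13/17

For Ben: deviation gain 26−13 = 13, per-period punishment loss 13−9 = 4. IC gives δ ≥ 13/17.
For Gus: gain 13, loss 7 per period, so δ ≥ 13/20.
The tighter constraint is Ben's, so cooperation needs δ ≥ 13/17.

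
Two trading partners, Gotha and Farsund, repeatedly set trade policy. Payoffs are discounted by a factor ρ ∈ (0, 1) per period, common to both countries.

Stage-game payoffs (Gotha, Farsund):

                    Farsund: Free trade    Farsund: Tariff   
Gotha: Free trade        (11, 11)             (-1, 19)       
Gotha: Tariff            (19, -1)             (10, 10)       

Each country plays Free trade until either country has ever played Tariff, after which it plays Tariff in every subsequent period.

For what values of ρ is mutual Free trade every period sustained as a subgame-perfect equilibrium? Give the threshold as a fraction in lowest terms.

Under grim trigger the critical discount factor is (T−C)/(T−P) with T = 19, C = 11, P = 10.
ρ* = (19−11)/(19−10) = 8/9.

8/9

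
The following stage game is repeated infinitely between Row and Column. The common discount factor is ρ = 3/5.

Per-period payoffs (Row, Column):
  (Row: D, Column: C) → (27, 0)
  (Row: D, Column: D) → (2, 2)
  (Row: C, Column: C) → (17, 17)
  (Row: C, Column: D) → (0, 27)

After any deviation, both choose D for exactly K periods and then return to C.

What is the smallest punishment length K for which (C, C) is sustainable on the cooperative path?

IC: ρ(1−ρ^K)/(1−ρ) ≥ (27−17)/(17−2) = 2/3.
With ρ = 3/5: need 1 − ρ^K ≥ 2/3·(1−3/5)/(3/5), i.e. ρ^K ≤ 0.5556.
Since (3/5)^1 = 0.6000 and (3/5)^2 = 0.3600, the smallest such K is 2.

2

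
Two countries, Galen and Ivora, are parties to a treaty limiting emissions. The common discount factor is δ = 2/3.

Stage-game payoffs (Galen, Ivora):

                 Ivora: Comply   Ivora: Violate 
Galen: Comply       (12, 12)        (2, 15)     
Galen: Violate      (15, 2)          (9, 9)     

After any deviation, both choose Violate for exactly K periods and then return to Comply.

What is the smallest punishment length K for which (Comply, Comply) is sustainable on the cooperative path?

No profitable deviation requires (12−9)(δ+…+δ^K) ≥ 15−12, i.e. δ+…+δ^K ≥ 1 ≈ 1.0000.
With δ = 2/3, the partial sums are K=1: 0.6667, K=2: 1.1111.
K = 2 is the first length at which the sum reaches 1.0000.

2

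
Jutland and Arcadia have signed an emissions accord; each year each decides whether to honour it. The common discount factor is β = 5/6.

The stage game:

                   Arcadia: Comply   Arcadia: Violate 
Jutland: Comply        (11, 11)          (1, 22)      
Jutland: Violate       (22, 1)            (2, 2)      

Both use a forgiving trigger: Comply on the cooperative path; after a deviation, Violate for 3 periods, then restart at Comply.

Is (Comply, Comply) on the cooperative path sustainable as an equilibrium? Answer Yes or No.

Yes

A one-shot deviation gives 22 now, then 2 for 3 periods, then back to 11.
Gain from deviating: (22−11) today; loss: (11−2) in each of the next 3 periods.
No-deviation condition: (11−2)(β+…+β^3) ≥ 22−11, i.e. β+…+β^3 ≥ 11/9.
At β = 5/6: β+…+β^3 = 2.1065 ≥ 1.2222.
So cooperation is sustainable.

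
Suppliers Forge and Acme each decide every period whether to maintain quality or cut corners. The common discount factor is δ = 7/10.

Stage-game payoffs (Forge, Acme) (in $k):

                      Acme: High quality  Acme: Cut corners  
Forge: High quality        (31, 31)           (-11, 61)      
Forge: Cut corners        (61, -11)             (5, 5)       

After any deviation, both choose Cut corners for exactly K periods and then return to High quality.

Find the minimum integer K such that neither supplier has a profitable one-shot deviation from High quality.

No profitable deviation requires (31−5)(δ+…+δ^K) ≥ 61−31, i.e. δ+…+δ^K ≥ 15/13 ≈ 1.1538.
With δ = 7/10, the partial sums are K=1: 0.7000, K=2: 1.1900.
K = 2 is the first length at which the sum reaches 1.1538.

2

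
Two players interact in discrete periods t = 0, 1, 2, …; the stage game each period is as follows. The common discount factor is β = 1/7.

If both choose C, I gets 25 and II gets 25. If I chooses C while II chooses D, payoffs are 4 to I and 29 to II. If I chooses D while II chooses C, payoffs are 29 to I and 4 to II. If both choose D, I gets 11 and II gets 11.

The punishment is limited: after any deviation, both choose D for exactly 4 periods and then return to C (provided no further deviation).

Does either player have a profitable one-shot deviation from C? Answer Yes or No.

IC: β+…+β^4 ≥ (29−25)/(25−11) = 2/7.
At β = 1/7: partial sum = 0.1666 < 0.2857. Cooperation not sustainable.

Yes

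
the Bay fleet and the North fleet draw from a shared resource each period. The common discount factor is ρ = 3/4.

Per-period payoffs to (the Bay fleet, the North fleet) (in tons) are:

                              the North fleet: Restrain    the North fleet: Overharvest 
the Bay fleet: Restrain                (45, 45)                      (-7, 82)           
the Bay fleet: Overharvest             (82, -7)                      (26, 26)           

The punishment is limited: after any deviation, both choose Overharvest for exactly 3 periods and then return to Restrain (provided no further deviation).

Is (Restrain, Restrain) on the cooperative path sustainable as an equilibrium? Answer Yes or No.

IC: ρ+…+ρ^3 ≥ (82−45)/(45−26) = 37/19.
At ρ = 3/4: partial sum = 1.7344 < 1.9474. Cooperation not sustainable.

No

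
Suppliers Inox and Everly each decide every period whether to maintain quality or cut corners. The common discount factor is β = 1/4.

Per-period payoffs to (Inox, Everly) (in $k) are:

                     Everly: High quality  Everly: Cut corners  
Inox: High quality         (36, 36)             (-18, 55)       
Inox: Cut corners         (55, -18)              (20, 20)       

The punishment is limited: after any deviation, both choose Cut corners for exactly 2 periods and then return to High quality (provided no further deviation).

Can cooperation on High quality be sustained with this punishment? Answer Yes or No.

No

A one-shot deviation gives 55 now, then 20 for 2 periods, then back to 36.
Gain from deviating: (55−36) today; loss: (36−20) in each of the next 2 periods.
No-deviation condition: (36−20)(β+…+β^2) ≥ 55−36, i.e. β+…+β^2 ≥ 19/16.
At β = 1/4: β+…+β^2 = 0.3125 < 1.1875.
So cooperation is not sustainable.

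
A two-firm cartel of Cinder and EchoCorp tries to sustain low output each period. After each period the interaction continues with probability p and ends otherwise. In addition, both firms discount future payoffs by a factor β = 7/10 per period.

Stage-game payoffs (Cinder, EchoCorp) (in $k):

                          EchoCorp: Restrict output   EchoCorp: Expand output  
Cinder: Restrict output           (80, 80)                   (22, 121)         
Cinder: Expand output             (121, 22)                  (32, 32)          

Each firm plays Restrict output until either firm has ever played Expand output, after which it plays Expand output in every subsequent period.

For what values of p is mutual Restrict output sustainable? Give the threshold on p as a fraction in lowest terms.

410/623

Expected continuation weight on next period's payoff is β·p = 7/10·p, which plays the role of the discount factor.
Cooperation requires 7/10·p ≥ (121−80)/(121−32) = 41/89, hence p ≥ 410/623.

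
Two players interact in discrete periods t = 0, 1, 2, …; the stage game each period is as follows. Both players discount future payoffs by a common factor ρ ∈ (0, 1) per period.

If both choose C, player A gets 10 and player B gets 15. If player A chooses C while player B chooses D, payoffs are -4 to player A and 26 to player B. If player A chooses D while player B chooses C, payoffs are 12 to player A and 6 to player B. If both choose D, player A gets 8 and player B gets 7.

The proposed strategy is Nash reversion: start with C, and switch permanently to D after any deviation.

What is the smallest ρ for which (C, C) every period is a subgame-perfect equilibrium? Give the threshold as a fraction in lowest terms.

11/19

For player A: deviation gain 12−10 = 2, per-period punishment loss 10−8 = 2. IC gives ρ ≥ 2/4 = 1/2.
For player B: gain 11, loss 8 per period, so ρ ≥ 11/19.
The tighter constraint is player B's, so cooperation needs ρ ≥ 11/19.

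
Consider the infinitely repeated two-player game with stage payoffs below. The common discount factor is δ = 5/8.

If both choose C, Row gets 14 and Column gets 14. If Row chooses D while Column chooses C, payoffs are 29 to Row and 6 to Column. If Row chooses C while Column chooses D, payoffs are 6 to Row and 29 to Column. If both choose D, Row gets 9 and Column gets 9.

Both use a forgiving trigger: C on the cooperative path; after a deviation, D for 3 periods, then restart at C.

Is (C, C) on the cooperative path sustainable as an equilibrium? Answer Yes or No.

No

A one-shot deviation gives 29 now, then 9 for 3 periods, then back to 14.
Gain from deviating: (29−14) today; loss: (14−9) in each of the next 3 periods.
No-deviation condition: (14−9)(δ+…+δ^3) ≥ 29−14, i.e. δ+…+δ^3 ≥ 3.
At δ = 5/8: δ+…+δ^3 = 1.2598 < 3.0000.
So cooperation is not sustainable.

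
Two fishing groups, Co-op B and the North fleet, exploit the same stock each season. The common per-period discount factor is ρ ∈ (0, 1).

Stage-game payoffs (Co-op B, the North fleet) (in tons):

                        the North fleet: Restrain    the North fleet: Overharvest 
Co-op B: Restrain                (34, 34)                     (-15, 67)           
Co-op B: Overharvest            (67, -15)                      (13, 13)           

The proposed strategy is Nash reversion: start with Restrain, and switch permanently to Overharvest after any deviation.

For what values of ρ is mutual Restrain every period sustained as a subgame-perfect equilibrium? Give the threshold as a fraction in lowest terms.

34/(1−ρ) ≥ 67 + 13ρ/(1−ρ)
34 ≥ 67 − 54ρ
ρ ≥ 33/54 = 11/18.

11/18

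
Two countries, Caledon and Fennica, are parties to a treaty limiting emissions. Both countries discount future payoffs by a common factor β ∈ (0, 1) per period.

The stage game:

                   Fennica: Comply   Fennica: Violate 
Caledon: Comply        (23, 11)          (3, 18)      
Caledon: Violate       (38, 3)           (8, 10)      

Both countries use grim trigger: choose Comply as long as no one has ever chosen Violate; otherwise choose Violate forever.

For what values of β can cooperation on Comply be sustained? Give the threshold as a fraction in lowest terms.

Caledon: cooperation gives 23 each period; deviation gives 38 once then 8 forever.
  23/(1−β) ≥ 38 + 8β/(1−β) ⇒ β ≥ 15/30 = 1/2.
Fennica: cooperation gives 11 each period; deviation gives 18 once then 10 forever.
  β ≥ 7/8.
Both must hold, so the binding constraint is Fennica's: β ≥ 7/8.

7/8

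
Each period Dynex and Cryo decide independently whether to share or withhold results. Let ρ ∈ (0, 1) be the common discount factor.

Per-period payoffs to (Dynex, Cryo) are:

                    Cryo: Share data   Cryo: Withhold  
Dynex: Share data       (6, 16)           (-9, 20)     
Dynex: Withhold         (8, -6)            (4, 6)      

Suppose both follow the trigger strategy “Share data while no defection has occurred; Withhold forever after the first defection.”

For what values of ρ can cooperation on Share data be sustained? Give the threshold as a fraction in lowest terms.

1/2

For Dynex: deviation gain 8−6 = 2, per-period punishment loss 6−4 = 2. IC gives ρ ≥ 2/4 = 1/2.
For Cryo: gain 4, loss 10 per period, so ρ ≥ 4/14 = 2/7.
The tighter constraint is Dynex's, so cooperation needs ρ ≥ 1/2.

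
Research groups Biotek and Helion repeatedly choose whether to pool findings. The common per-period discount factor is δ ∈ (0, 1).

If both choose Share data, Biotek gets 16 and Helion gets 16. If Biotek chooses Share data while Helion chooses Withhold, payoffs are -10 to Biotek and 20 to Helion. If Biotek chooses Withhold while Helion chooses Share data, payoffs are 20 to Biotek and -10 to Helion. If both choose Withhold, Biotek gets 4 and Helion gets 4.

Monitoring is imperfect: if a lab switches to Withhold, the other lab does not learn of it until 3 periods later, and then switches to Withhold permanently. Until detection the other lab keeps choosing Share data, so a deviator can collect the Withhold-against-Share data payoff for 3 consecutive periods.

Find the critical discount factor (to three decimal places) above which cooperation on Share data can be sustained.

0.630

Deviating for the 3 undetected periods gains 20−16 = 4 per period over cooperation, then loses 16−4 = 12 per period forever once punishment starts.
Gain: 4(1 + δ + … + δ^2); loss: 12·δ^3/(1−δ).
No profitable deviation ⇔ 4(1−δ^3) ≤ 12·δ^3, i.e. δ^3 ≥ 4/(4+12) = 1/4.
Hence δ ≥ (1/4)^(1/3) ≈ 0.630.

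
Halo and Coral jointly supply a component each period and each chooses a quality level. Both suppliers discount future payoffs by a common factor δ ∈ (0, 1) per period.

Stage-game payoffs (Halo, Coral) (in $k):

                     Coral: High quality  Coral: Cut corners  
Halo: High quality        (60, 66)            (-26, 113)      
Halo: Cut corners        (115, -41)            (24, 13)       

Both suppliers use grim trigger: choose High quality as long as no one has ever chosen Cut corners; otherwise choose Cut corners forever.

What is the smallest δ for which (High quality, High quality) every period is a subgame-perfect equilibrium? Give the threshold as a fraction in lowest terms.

55/91

Halo's threshold: (115−60)/(115−24) = 55/91.
Coral's threshold: (113−66)/(113−13) = 47/100.
55/91 > 47/100, so Halo binds and δ* = 55/91.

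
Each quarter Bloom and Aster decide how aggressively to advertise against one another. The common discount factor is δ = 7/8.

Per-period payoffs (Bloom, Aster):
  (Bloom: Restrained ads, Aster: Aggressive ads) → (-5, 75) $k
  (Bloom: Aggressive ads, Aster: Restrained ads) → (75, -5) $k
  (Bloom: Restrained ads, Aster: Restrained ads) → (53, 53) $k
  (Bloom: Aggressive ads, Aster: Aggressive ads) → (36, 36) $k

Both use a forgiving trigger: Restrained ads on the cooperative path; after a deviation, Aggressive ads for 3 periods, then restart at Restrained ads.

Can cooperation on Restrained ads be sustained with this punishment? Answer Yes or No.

IC: δ+…+δ^3 ≥ (75−53)/(53−36) = 22/17.
At δ = 7/8: partial sum = 2.3105 ≥ 1.2941. Cooperation sustainable.

Yes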